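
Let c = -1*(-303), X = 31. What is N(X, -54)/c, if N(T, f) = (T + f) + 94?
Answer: 71/303 ≈ 0.23432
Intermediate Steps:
N(T, f) = 94 + T + f
c = 303
N(X, -54)/c = (94 + 31 - 54)/303 = 71*(1/303) = 71/303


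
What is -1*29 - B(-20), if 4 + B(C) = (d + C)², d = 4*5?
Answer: -25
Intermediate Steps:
d = 20
B(C) = -4 + (20 + C)²
-1*29 - B(-20) = -1*29 - (-4 + (20 - 20)²) = -29 - (-4 + 0²) = -29 - (-4 + 0) = -29 - 1*(-4) = -29 + 4 = -25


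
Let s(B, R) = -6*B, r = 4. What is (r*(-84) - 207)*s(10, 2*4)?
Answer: 32580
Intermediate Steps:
(r*(-84) - 207)*s(10, 2*4) = (4*(-84) - 207)*(-6*10) = (-336 - 207)*(-60) = -543*(-60) = 32580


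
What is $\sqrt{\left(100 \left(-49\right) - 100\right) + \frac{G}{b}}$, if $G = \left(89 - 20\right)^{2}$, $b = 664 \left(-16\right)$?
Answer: $\frac{i \sqrt{8818710326}}{1328} \approx 70.714 i$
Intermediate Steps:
$b = -10624$
$G = 4761$ ($G = 69^{2} = 4761$)
$\sqrt{\left(100 \left(-49\right) - 100\right) + \frac{G}{b}} = \sqrt{\left(100 \left(-49\right) - 100\right) + \frac{4761}{-10624}} = \sqrt{\left(-4900 - 100\right) + 4761 \left(- \frac{1}{10624}\right)} = \sqrt{-5000 - \frac{4761}{10624}} = \sqrt{- \frac{53124761}{10624}} = \frac{i \sqrt{8818710326}}{1328}$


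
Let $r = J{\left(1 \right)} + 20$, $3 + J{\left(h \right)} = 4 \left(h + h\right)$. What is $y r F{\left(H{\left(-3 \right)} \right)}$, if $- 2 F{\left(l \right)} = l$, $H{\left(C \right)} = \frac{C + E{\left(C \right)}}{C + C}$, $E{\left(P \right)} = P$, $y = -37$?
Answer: $\frac{925}{2} \approx 462.5$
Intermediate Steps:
$J{\left(h \right)} = -3 + 8 h$ ($J{\left(h \right)} = -3 + 4 \left(h + h\right) = -3 + 4 \cdot 2 h = -3 + 8 h$)
$H{\left(C \right)} = 1$ ($H{\left(C \right)} = \frac{C + C}{C + C} = \frac{2 C}{2 C} = 2 C \frac{1}{2 C} = 1$)
$F{\left(l \right)} = - \frac{l}{2}$
$r = 25$ ($r = \left(-3 + 8 \cdot 1\right) + 20 = \left(-3 + 8\right) + 20 = 5 + 20 = 25$)
$y r F{\left(H{\left(-3 \right)} \right)} = \left(-37\right) 25 \left(\left(- \frac{1}{2}\right) 1\right) = \left(-925\right) \left(- \frac{1}{2}\right) = \frac{925}{2}$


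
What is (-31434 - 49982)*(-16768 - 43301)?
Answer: 4890577704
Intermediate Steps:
(-31434 - 49982)*(-16768 - 43301) = -81416*(-60069) = 4890577704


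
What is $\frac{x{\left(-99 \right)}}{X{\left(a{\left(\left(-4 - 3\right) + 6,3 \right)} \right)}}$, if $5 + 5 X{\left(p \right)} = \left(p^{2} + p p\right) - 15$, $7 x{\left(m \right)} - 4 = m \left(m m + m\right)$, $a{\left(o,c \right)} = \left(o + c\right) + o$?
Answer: $\frac{2401235}{63} \approx 38115.0$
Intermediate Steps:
$a{\left(o,c \right)} = c + 2 o$ ($a{\left(o,c \right)} = \left(c + o\right) + o = c + 2 o$)
$x{\left(m \right)} = \frac{4}{7} + \frac{m \left(m + m^{2}\right)}{7}$ ($x{\left(m \right)} = \frac{4}{7} + \frac{m \left(m m + m\right)}{7} = \frac{4}{7} + \frac{m \left(m^{2} + m\right)}{7} = \frac{4}{7} + \frac{m \left(m + m^{2}\right)}{7}$)
$X{\left(p \right)} = -4 + \frac{2 p^{2}}{5}$ ($X{\left(p \right)} = -1 + \frac{\left(p^{2} + p p\right) - 15}{5} = -1 + \frac{\left(p^{2} + p^{2}\right) - 15}{5} = -1 + \frac{2 p^{2} - 15}{5} = -1 + \frac{-15 + 2 p^{2}}{5} = -1 + \left(-3 + \frac{2 p^{2}}{5}\right) = -4 + \frac{2 p^{2}}{5}$)
$\frac{x{\left(-99 \right)}}{X{\left(a{\left(\left(-4 - 3\right) + 6,3 \right)} \right)}} = \frac{\frac{4}{7} + \frac{\left(-99\right)^{2}}{7} + \frac{\left(-99\right)^{3}}{7}}{-4 + \frac{2 \left(3 + 2 \left(\left(-4 - 3\right) + 6\right)\right)^{2}}{5}} = \frac{\frac{4}{7} + \frac{1}{7} \cdot 9801 + \frac{1}{7} \left(-970299\right)}{-4 + \frac{2 \left(3 + 2 \left(-7 + 6\right)\right)^{2}}{5}} = \frac{\frac{4}{7} + \frac{9801}{7} - \frac{970299}{7}}{-4 + \frac{2 \left(3 + 2 \left(-1\right)\right)^{2}}{5}} = - \frac{960494}{7 \left(-4 + \frac{2 \left(3 - 2\right)^{2}}{5}\right)} = - \frac{960494}{7 \left(-4 + \frac{2 \cdot 1^{2}}{5}\right)} = - \frac{960494}{7 \left(-4 + \frac{2}{5} \cdot 1\right)} = - \frac{960494}{7 \left(-4 + \frac{2}{5}\right)} = - \frac{960494}{7 \left(- \frac{18}{5}\right)} = \left(- \frac{960494}{7}\right) \left(- \frac{5}{18}\right) = \frac{2401235}{63}$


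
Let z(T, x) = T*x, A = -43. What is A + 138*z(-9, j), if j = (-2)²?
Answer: -5011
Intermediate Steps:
j = 4
A + 138*z(-9, j) = -43 + 138*(-9*4) = -43 + 138*(-36) = -43 - 4968 = -5011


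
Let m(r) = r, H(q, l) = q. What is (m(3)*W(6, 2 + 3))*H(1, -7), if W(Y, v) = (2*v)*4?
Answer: 120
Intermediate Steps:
W(Y, v) = 8*v
(m(3)*W(6, 2 + 3))*H(1, -7) = (3*(8*(2 + 3)))*1 = (3*(8*5))*1 = (3*40)*1 = 120*1 = 120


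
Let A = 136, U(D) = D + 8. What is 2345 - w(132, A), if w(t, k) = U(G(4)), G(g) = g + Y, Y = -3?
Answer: 2336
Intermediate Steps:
G(g) = -3 + g (G(g) = g - 3 = -3 + g)
U(D) = 8 + D
w(t, k) = 9 (w(t, k) = 8 + (-3 + 4) = 8 + 1 = 9)
2345 - w(132, A) = 2345 - 1*9 = 2345 - 9 = 2336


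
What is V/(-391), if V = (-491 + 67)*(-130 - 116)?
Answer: -104304/391 ≈ -266.76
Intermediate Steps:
V = 104304 (V = -424*(-246) = 104304)
V/(-391) = 104304/(-391) = 104304*(-1/391) = -104304/391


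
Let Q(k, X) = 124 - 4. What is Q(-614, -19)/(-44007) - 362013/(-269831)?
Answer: 5299575457/3958150939 ≈ 1.3389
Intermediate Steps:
Q(k, X) = 120
Q(-614, -19)/(-44007) - 362013/(-269831) = 120/(-44007) - 362013/(-269831) = 120*(-1/44007) - 362013*(-1/269831) = -40/14669 + 362013/269831 = 5299575457/3958150939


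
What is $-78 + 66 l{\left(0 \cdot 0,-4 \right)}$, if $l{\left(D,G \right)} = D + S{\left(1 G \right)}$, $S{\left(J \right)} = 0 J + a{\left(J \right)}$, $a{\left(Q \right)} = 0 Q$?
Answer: $-78$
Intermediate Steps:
$a{\left(Q \right)} = 0$
$S{\left(J \right)} = 0$ ($S{\left(J \right)} = 0 J + 0 = 0 + 0 = 0$)
$l{\left(D,G \right)} = D$ ($l{\left(D,G \right)} = D + 0 = D$)
$-78 + 66 l{\left(0 \cdot 0,-4 \right)} = -78 + 66 \cdot 0 \cdot 0 = -78 + 66 \cdot 0 = -78 + 0 = -78$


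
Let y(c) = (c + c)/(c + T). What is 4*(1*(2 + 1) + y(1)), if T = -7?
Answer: 32/3 ≈ 10.667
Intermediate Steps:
y(c) = 2*c/(-7 + c) (y(c) = (c + c)/(c - 7) = (2*c)/(-7 + c) = 2*c/(-7 + c))
4*(1*(2 + 1) + y(1)) = 4*(1*(2 + 1) + 2*1/(-7 + 1)) = 4*(1*3 + 2*1/(-6)) = 4*(3 + 2*1*(-⅙)) = 4*(3 - ⅓) = 4*(8/3) = 32/3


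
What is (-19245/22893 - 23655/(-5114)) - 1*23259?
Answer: -907533234911/39024934 ≈ -23255.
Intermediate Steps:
(-19245/22893 - 23655/(-5114)) - 1*23259 = (-19245*1/22893 - 23655*(-1/5114)) - 23259 = (-6415/7631 + 23655/5114) - 23259 = 147704995/39024934 - 23259 = -907533234911/39024934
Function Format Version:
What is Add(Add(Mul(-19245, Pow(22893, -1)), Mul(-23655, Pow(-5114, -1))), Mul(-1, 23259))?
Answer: Rational(-907533234911, 39024934) ≈ -23255.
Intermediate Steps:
Add(Add(Mul(-19245, Pow(22893, -1)), Mul(-23655, Pow(-5114, -1))), Mul(-1, 23259)) = Add(Add(Mul(-19245, Rational(1, 22893)), Mul(-23655, Rational(-1, 5114))), -23259) = Add(Add(Rational(-6415, 7631), Rational(23655, 5114)), -23259) = Add(Rational(147704995, 39024934), -23259) = Rational(-907533234911, 39024934)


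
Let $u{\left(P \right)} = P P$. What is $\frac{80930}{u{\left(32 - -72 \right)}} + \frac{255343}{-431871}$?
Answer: $\frac{1463160461}{212323488} \approx 6.8912$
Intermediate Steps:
$u{\left(P \right)} = P^{2}$
$\frac{80930}{u{\left(32 - -72 \right)}} + \frac{255343}{-431871} = \frac{80930}{\left(32 - -72\right)^{2}} + \frac{255343}{-431871} = \frac{80930}{\left(32 + 72\right)^{2}} + 255343 \left(- \frac{1}{431871}\right) = \frac{80930}{104^{2}} - \frac{23213}{39261} = \frac{80930}{10816} - \frac{23213}{39261} = 80930 \cdot \frac{1}{10816} - \frac{23213}{39261} = \frac{40465}{5408} - \frac{23213}{39261} = \frac{1463160461}{212323488}$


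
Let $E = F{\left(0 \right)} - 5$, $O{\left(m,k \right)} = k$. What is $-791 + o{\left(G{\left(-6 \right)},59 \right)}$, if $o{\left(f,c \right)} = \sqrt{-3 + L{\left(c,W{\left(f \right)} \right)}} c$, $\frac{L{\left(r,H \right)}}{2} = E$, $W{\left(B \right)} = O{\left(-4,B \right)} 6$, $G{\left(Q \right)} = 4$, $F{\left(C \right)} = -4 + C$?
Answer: $-791 + 59 i \sqrt{21} \approx -791.0 + 270.37 i$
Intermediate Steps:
$W{\left(B \right)} = 6 B$ ($W{\left(B \right)} = B 6 = 6 B$)
$E = -9$ ($E = \left(-4 + 0\right) - 5 = -4 - 5 = -9$)
$L{\left(r,H \right)} = -18$ ($L{\left(r,H \right)} = 2 \left(-9\right) = -18$)
$o{\left(f,c \right)} = i c \sqrt{21}$ ($o{\left(f,c \right)} = \sqrt{-3 - 18} c = \sqrt{-21} c = i \sqrt{21} c = i c \sqrt{21}$)
$-791 + o{\left(G{\left(-6 \right)},59 \right)} = -791 + i 59 \sqrt{21} = -791 + 59 i \sqrt{21}$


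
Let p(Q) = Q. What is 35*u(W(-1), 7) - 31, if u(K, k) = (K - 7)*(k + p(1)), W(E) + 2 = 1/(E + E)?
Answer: -2691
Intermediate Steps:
W(E) = -2 + 1/(2*E) (W(E) = -2 + 1/(E + E) = -2 + 1/(2*E))
u(K, k) = (1 + k)*(-7 + K) (u(K, k) = (K - 7)*(k + 1) = (-7 + K)*(1 + k) = (1 + k)*(-7 + K))
35*u(W(-1), 7) - 31 = 35*(-7 + (-2 + (½)/(-1)) - 7*7 + (-2 + (½)/(-1))*7) - 31 = 35*(-7 + (-2 + (½)*(-1)) - 49 + (-2 + (½)*(-1))*7) - 31 = 35*(-7 + (-2 - ½) - 49 + (-2 - ½)*7) - 31 = 35*(-7 - 5/2 - 49 - 5/2*7) - 31 = 35*(-7 - 5/2 - 49 - 35/2) - 31 = 35*(-76) - 31 = -2660 - 31 = -2691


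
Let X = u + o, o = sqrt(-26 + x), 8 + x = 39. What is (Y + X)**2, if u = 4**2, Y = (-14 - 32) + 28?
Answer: (2 - sqrt(5))**2 ≈ 0.055728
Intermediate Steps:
x = 31 (x = -8 + 39 = 31)
o = sqrt(5) (o = sqrt(-26 + 31) = sqrt(5) ≈ 2.2361)
Y = -18 (Y = -46 + 28 = -18)
u = 16
X = 16 + sqrt(5) ≈ 18.236
(Y + X)**2 = (-18 + (16 + sqrt(5)))**2 = (-2 + sqrt(5))**2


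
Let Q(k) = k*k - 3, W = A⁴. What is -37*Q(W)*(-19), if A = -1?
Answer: -1406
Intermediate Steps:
W = 1 (W = (-1)⁴ = 1)
Q(k) = -3 + k² (Q(k) = k² - 3 = -3 + k²)
-37*Q(W)*(-19) = -37*(-3 + 1²)*(-19) = -37*(-3 + 1)*(-19) = -37*(-2)*(-19) = 74*(-19) = -1406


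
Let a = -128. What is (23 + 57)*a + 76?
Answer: -10164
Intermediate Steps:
(23 + 57)*a + 76 = (23 + 57)*(-128) + 76 = 80*(-128) + 76 = -10240 + 76 = -10164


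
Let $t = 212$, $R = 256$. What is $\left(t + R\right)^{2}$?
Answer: $219024$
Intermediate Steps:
$\left(t + R\right)^{2} = \left(212 + 256\right)^{2} = 468^{2} = 219024$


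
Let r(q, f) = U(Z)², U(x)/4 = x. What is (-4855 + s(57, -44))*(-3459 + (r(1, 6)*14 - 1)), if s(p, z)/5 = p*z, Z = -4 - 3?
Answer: -130740820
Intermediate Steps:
Z = -7
U(x) = 4*x
s(p, z) = 5*p*z (s(p, z) = 5*(p*z) = 5*p*z)
r(q, f) = 784 (r(q, f) = (4*(-7))² = (-28)² = 784)
(-4855 + s(57, -44))*(-3459 + (r(1, 6)*14 - 1)) = (-4855 + 5*57*(-44))*(-3459 + (784*14 - 1)) = (-4855 - 12540)*(-3459 + (10976 - 1)) = -17395*(-3459 + 10975) = -17395*7516 = -130740820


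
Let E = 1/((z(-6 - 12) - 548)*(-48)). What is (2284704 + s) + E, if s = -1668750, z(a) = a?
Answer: 16734238273/27168 ≈ 6.1595e+5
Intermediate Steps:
E = 1/27168 (E = 1/(((-6 - 12) - 548)*(-48)) = 1/((-18 - 548)*(-48)) = 1/(-566*(-48)) = 1/27168 ≈ 3.6808e-5)
(2284704 + s) + E = (2284704 - 1668750) + 1/27168 = 615954 + 1/27168 = 16734238273/27168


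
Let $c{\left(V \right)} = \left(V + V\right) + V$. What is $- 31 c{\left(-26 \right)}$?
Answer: $2418$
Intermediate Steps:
$c{\left(V \right)} = 3 V$ ($c{\left(V \right)} = 2 V + V = 3 V$)
$- 31 c{\left(-26 \right)} = - 31 \cdot 3 \left(-26\right) = \left(-31\right) \left(-78\right) = 2418$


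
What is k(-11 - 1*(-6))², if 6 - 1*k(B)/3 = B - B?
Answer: 324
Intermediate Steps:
k(B) = 18 (k(B) = 18 - 3*(B - B) = 18 - 3*0 = 18 + 0 = 18)
k(-11 - 1*(-6))² = 18² = 324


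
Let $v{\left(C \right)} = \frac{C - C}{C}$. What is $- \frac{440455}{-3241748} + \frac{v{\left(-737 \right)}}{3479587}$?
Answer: $\frac{440455}{3241748} \approx 0.13587$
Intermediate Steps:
$v{\left(C \right)} = 0$ ($v{\left(C \right)} = \frac{0}{C} = 0$)
$- \frac{440455}{-3241748} + \frac{v{\left(-737 \right)}}{3479587} = - \frac{440455}{-3241748} + \frac{0}{3479587} = \left(-440455\right) \left(- \frac{1}{3241748}\right) + 0 \cdot \frac{1}{3479587} = \frac{440455}{3241748} + 0 = \frac{440455}{3241748}$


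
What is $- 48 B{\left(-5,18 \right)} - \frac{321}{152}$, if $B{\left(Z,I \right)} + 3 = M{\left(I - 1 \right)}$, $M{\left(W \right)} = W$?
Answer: $- \frac{102465}{152} \approx -674.11$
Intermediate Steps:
$B{\left(Z,I \right)} = -4 + I$ ($B{\left(Z,I \right)} = -3 + \left(I - 1\right) = -3 + \left(-1 + I\right) = -4 + I$)
$- 48 B{\left(-5,18 \right)} - \frac{321}{152} = - 48 \left(-4 + 18\right) - \frac{321}{152} = \left(-48\right) 14 - \frac{321}{152} = -672 - \frac{321}{152} = - \frac{102465}{152}$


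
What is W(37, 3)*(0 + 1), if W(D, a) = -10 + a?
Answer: -7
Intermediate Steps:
W(37, 3)*(0 + 1) = (-10 + 3)*(0 + 1) = -7*1 = -7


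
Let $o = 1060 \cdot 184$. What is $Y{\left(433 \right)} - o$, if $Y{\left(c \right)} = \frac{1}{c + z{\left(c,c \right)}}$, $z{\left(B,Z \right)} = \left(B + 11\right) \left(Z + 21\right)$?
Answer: $- \frac{39399835359}{202009} \approx -1.9504 \cdot 10^{5}$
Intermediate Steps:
$z{\left(B,Z \right)} = \left(11 + B\right) \left(21 + Z\right)$
$o = 195040$
$Y{\left(c \right)} = \frac{1}{231 + c^{2} + 33 c}$ ($Y{\left(c \right)} = \frac{1}{c + \left(231 + 11 c + 21 c + c c\right)} = \frac{1}{c + \left(231 + 11 c + 21 c + c^{2}\right)} = \frac{1}{c + \left(231 + c^{2} + 32 c\right)} = \frac{1}{231 + c^{2} + 33 c}$)
$Y{\left(433 \right)} - o = \frac{1}{231 + 433^{2} + 33 \cdot 433} - 195040 = \frac{1}{231 + 187489 + 14289} - 195040 = \frac{1}{202009} - 195040 = - \frac{39399835359}{202009}$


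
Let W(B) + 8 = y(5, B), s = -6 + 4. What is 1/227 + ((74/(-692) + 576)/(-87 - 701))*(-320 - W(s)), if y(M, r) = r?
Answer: 7011064239/30945548 ≈ 226.56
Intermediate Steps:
s = -2
W(B) = -8 + B
1/227 + ((74/(-692) + 576)/(-87 - 701))*(-320 - W(s)) = 1/227 + ((74/(-692) + 576)/(-87 - 701))*(-320 - (-8 - 2)) = 1/227 + ((74*(-1/692) + 576)/(-788))*(-320 - 1*(-10)) = 1/227 + ((-37/346 + 576)*(-1/788))*(-320 + 10) = 1/227 + ((199259/346)*(-1/788))*(-310) = 1/227 - 199259/272648*(-310) = 1/227 + 30885145/136324 = 7011064239/30945548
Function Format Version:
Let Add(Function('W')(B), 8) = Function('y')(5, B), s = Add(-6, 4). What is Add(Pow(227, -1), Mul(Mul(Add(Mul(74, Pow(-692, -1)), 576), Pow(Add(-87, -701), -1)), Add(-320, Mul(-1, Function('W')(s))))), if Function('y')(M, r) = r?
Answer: Rational(7011064239, 30945548) ≈ 226.56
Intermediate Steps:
s = -2
Function('W')(B) = Add(-8, B)
Add(Pow(227, -1), Mul(Mul(Add(Mul(74, Pow(-692, -1)), 576), Pow(Add(-87, -701), -1)), Add(-320, Mul(-1, Function('W')(s))))) = Add(Pow(227, -1), Mul(Mul(Add(Mul(74, Pow(-692, -1)), 576), Pow(Add(-87, -701), -1)), Add(-320, Mul(-1, Add(-8, -2))))) = Add(Rational(1, 227), Mul(Mul(Add(Mul(74, Rational(-1, 692)), 576), Pow(-788, -1)), Add(-320, Mul(-1, -10)))) = Add(Rational(1, 227), Mul(Mul(Add(Rational(-37, 346), 576), Rational(-1, 788)), Add(-320, 10))) = Add(Rational(1, 227), Mul(Mul(Rational(199259, 346), Rational(-1, 788)), -310)) = Add(Rational(1, 227), Mul(Rational(-199259, 272648), -310)) = Add(Rational(1, 227), Rational(30885145, 136324)) = Rational(7011064239, 30945548)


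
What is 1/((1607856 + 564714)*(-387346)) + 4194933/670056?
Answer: 294182366024598517/46989703875846360 ≈ 6.2606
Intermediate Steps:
1/((1607856 + 564714)*(-387346)) + 4194933/670056 = -1/387346/2172570 + 4194933*(1/670056) = (1/2172570)*(-1/387346) + 1398311/223352 = -1/841536299220 + 1398311/223352 = 294182366024598517/46989703875846360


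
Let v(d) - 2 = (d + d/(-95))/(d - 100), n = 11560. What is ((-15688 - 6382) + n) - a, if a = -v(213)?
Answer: -112783358/10735 ≈ -10506.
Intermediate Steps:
v(d) = 2 + 94*d/(95*(-100 + d)) (v(d) = 2 + (d + d/(-95))/(d - 100) = 2 + (d + d*(-1/95))/(-100 + d) = 2 + (d - d/95)/(-100 + d) = 2 + (94*d/95)/(-100 + d) = 2 + 94*d/(95*(-100 + d)))
a = -41492/10735 (a = -4*(-4750 + 71*213)/(95*(-100 + 213)) = -4*(-4750 + 15123)/(95*113) = -4*10373/(95*113) = -1*41492/10735 = -41492/10735 ≈ -3.8651)
((-15688 - 6382) + n) - a = ((-15688 - 6382) + 11560) - 1*(-41492/10735) = (-22070 + 11560) + 41492/10735 = -10510 + 41492/10735 = -112783358/10735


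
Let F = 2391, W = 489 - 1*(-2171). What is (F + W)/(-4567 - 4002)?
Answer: -5051/8569 ≈ -0.58945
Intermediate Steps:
W = 2660 (W = 489 + 2171 = 2660)
(F + W)/(-4567 - 4002) = (2391 + 2660)/(-4567 - 4002) = 5051/(-8569) = 5051*(-1/8569) = -5051/8569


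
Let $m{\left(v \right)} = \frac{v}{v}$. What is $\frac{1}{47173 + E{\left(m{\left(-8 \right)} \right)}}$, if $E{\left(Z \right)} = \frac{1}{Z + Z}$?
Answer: $\frac{2}{94347} \approx 2.1198 \cdot 10^{-5}$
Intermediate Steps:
$m{\left(v \right)} = 1$
$E{\left(Z \right)} = \frac{1}{2 Z}$
$\frac{1}{47173 + E{\left(m{\left(-8 \right)} \right)}} = \frac{1}{47173 + \frac{1}{2 \cdot 1}} = \frac{1}{47173 + \frac{1}{2} \cdot 1} = \frac{1}{47173 + \frac{1}{2}} = \frac{1}{\frac{94347}{2}} = \frac{2}{94347}$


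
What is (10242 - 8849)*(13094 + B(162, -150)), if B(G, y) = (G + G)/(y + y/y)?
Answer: 2717300026/149 ≈ 1.8237e+7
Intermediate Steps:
B(G, y) = 2*G/(1 + y) (B(G, y) = (2*G)/(y + 1) = (2*G)/(1 + y) = 2*G/(1 + y))
(10242 - 8849)*(13094 + B(162, -150)) = (10242 - 8849)*(13094 + 2*162/(1 - 150)) = 1393*(13094 + 2*162/(-149)) = 1393*(13094 + 2*162*(-1/149)) = 1393*(13094 - 324/149) = 1393*(1950682/149) = 2717300026/149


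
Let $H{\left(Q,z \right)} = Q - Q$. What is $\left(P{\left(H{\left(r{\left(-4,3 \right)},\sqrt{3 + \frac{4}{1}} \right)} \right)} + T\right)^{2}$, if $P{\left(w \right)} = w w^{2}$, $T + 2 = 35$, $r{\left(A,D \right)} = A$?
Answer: $1089$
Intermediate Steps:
$H{\left(Q,z \right)} = 0$
$T = 33$ ($T = -2 + 35 = 33$)
$P{\left(w \right)} = w^{3}$
$\left(P{\left(H{\left(r{\left(-4,3 \right)},\sqrt{3 + \frac{4}{1}} \right)} \right)} + T\right)^{2} = \left(0^{3} + 33\right)^{2} = \left(0 + 33\right)^{2} = 33^{2} = 1089$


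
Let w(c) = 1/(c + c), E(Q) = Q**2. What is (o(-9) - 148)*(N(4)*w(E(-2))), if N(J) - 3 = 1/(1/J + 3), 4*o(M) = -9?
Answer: -25843/416 ≈ -62.123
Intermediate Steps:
o(M) = -9/4 (o(M) = (1/4)*(-9) = -9/4)
N(J) = 3 + 1/(3 + 1/J) (N(J) = 3 + 1/(1/J + 3) = 3 + 1/(3 + 1/J))
w(c) = 1/(2*c)
(o(-9) - 148)*(N(4)*w(E(-2))) = (-9/4 - 148)*(((3 + 10*4)/(1 + 3*4))*(1/(2*((-2)**2)))) = -601*(3 + 40)/(1 + 12)*(1/2)/4/4 = -601*43/13*(1/2)*(1/4)/4 = -601*(1/13)*43/(4*8) = -25843/(52*8) = -601/4*43/104 = -25843/416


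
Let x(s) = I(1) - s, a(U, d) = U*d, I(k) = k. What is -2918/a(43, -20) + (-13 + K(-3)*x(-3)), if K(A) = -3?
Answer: -9291/430 ≈ -21.607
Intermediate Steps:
x(s) = 1 - s
-2918/a(43, -20) + (-13 + K(-3)*x(-3)) = -2918/(43*(-20)) + (-13 - 3*(1 - 1*(-3))) = -2918/(-860) + (-13 - 3*(1 + 3)) = -2918*(-1/860) + (-13 - 3*4) = 1459/430 + (-13 - 12) = 1459/430 - 25 = -9291/430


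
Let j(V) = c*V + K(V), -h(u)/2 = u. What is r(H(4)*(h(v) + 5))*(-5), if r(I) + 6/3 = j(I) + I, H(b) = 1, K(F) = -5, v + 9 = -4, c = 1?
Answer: -275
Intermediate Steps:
v = -13 (v = -9 - 4 = -13)
h(u) = -2*u
j(V) = -5 + V (j(V) = 1*V - 5 = V - 5 = -5 + V)
r(I) = -7 + 2*I (r(I) = -2 + ((-5 + I) + I) = -2 + (-5 + 2*I) = -7 + 2*I)
r(H(4)*(h(v) + 5))*(-5) = (-7 + 2*(1*(-2*(-13) + 5)))*(-5) = (-7 + 2*(1*(26 + 5)))*(-5) = (-7 + 2*(1*31))*(-5) = (-7 + 2*31)*(-5) = (-7 + 62)*(-5) = 55*(-5) = -275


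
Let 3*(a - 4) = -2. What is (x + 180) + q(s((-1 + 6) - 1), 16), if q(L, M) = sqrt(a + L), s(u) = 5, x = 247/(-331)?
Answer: 59333/331 + 5*sqrt(3)/3 ≈ 182.14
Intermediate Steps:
a = 10/3 (a = 4 + (1/3)*(-2) = 4 - 2/3 = 10/3 ≈ 3.3333)
x = -247/331 (x = 247*(-1/331) = -247/331 ≈ -0.74622)
q(L, M) = sqrt(10/3 + L)
(x + 180) + q(s((-1 + 6) - 1), 16) = (-247/331 + 180) + sqrt(30 + 9*5)/3 = 59333/331 + sqrt(30 + 45)/3 = 59333/331 + sqrt(75)/3 = 59333/331 + (5*sqrt(3))/3 = 59333/331 + 5*sqrt(3)/3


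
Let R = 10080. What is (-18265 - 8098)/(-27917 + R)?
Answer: 26363/17837 ≈ 1.4780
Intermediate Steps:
(-18265 - 8098)/(-27917 + R) = (-18265 - 8098)/(-27917 + 10080) = -26363/(-17837) = -26363*(-1/17837) = 26363/17837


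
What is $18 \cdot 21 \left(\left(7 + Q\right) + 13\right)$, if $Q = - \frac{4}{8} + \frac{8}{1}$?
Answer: $10395$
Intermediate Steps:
$Q = \frac{15}{2}$ ($Q = \left(-4\right) \frac{1}{8} + 8 \cdot 1 = - \frac{1}{2} + 8 = \frac{15}{2} \approx 7.5$)
$18 \cdot 21 \left(\left(7 + Q\right) + 13\right) = 18 \cdot 21 \left(\left(7 + \frac{15}{2}\right) + 13\right) = 378 \left(\frac{29}{2} + 13\right) = 378 \cdot \frac{55}{2} = 10395$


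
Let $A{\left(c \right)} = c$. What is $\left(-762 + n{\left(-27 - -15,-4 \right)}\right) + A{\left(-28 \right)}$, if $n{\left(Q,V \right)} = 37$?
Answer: $-753$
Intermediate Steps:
$\left(-762 + n{\left(-27 - -15,-4 \right)}\right) + A{\left(-28 \right)} = \left(-762 + 37\right) - 28 = -725 - 28 = -753$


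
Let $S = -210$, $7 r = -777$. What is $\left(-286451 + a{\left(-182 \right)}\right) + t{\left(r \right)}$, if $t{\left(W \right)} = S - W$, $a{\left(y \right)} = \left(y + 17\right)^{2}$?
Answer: $-259325$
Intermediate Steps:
$r = -111$ ($r = \frac{1}{7} \left(-777\right) = -111$)
$a{\left(y \right)} = \left(17 + y\right)^{2}$
$t{\left(W \right)} = -210 - W$
$\left(-286451 + a{\left(-182 \right)}\right) + t{\left(r \right)} = \left(-286451 + \left(17 - 182\right)^{2}\right) - 99 = \left(-286451 + \left(-165\right)^{2}\right) + \left(-210 + 111\right) = \left(-286451 + 27225\right) - 99 = -259226 - 99 = -259325$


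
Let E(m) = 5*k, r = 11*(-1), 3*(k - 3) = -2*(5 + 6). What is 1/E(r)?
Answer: -3/65 ≈ -0.046154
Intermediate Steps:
k = -13/3 (k = 3 + (-2*(5 + 6))/3 = 3 + (-2*11)/3 = 3 + (⅓)*(-22) = 3 - 22/3 = -13/3 ≈ -4.3333)
r = -11
E(m) = -65/3 (E(m) = 5*(-13/3) = -65/3)
1/E(r) = 1/(-65/3) = -3/65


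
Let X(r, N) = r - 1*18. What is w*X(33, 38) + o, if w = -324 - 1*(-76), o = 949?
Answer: -2771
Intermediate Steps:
w = -248 (w = -324 + 76 = -248)
X(r, N) = -18 + r (X(r, N) = r - 18 = -18 + r)
w*X(33, 38) + o = -248*(-18 + 33) + 949 = -248*15 + 949 = -3720 + 949 = -2771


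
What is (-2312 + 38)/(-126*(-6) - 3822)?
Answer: 379/511 ≈ 0.74168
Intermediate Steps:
(-2312 + 38)/(-126*(-6) - 3822) = -2274/(756 - 3822) = -2274/(-3066) = -2274*(-1/3066) = 379/511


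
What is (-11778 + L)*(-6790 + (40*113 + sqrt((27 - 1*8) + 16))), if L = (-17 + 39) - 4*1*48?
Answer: 27121960 - 11948*sqrt(35) ≈ 2.7051e+7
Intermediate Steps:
L = -170 (L = 22 - 4*48 = 22 - 192 = -170)
(-11778 + L)*(-6790 + (40*113 + sqrt((27 - 1*8) + 16))) = (-11778 - 170)*(-6790 + (40*113 + sqrt((27 - 1*8) + 16))) = -11948*(-6790 + (4520 + sqrt((27 - 8) + 16))) = -11948*(-6790 + (4520 + sqrt(19 + 16))) = -11948*(-6790 + (4520 + sqrt(35))) = -11948*(-2270 + sqrt(35)) = 27121960 - 11948*sqrt(35)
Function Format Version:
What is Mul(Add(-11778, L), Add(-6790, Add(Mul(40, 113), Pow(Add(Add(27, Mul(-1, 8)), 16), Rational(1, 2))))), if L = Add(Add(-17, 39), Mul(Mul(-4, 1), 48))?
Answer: Add(27121960, Mul(-11948, Pow(35, Rational(1, 2)))) ≈ 2.7051e+7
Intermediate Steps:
L = -170 (L = Add(22, Mul(-4, 48)) = Add(22, -192) = -170)
Mul(Add(-11778, L), Add(-6790, Add(Mul(40, 113), Pow(Add(Add(27, Mul(-1, 8)), 16), Rational(1, 2))))) = Mul(Add(-11778, -170), Add(-6790, Add(Mul(40, 113), Pow(Add(Add(27, Mul(-1, 8)), 16), Rational(1, 2))))) = Mul(-11948, Add(-6790, Add(4520, Pow(Add(Add(27, -8), 16), Rational(1, 2))))) = Mul(-11948, Add(-6790, Add(4520, Pow(Add(19, 16), Rational(1, 2))))) = Mul(-11948, Add(-6790, Add(4520, Pow(35, Rational(1, 2))))) = Mul(-11948, Add(-2270, Pow(35, Rational(1, 2)))) = Add(27121960, Mul(-11948, Pow(35, Rational(1, 2))))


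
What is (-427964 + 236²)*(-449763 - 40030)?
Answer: 182334260524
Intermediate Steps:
(-427964 + 236²)*(-449763 - 40030) = (-427964 + 55696)*(-489793) = -372268*(-489793) = 182334260524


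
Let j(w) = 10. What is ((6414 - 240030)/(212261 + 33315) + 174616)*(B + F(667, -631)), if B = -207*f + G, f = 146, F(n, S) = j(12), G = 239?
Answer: -160660020229950/30697 ≈ -5.2337e+9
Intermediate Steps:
F(n, S) = 10
B = -29983 (B = -207*146 + 239 = -30222 + 239 = -29983)
((6414 - 240030)/(212261 + 33315) + 174616)*(B + F(667, -631)) = ((6414 - 240030)/(212261 + 33315) + 174616)*(-29983 + 10) = (-233616/245576 + 174616)*(-29973) = (-233616*1/245576 + 174616)*(-29973) = (-29202/30697 + 174616)*(-29973) = (5360158150/30697)*(-29973) = -160660020229950/30697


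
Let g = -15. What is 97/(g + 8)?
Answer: -97/7 ≈ -13.857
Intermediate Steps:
97/(g + 8) = 97/(-15 + 8) = 97/(-7) = 97*(-1/7) = -97/7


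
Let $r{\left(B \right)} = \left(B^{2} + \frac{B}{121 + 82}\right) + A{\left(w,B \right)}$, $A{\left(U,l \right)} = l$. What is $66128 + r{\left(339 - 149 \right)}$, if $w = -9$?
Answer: $\frac{20791044}{203} \approx 1.0242 \cdot 10^{5}$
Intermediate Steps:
$r{\left(B \right)} = B^{2} + \frac{204 B}{203}$ ($r{\left(B \right)} = \left(B^{2} + \frac{B}{121 + 82}\right) + B = \left(B^{2} + \frac{B}{203}\right) + B = B^{2} + \frac{204 B}{203}$)
$66128 + r{\left(339 - 149 \right)} = 66128 + \frac{\left(339 - 149\right) \left(204 + 203 \left(339 - 149\right)\right)}{203} = 66128 + \frac{1}{203} \cdot 190 \left(204 + 203 \cdot 190\right) = 66128 + \frac{1}{203} \cdot 190 \left(204 + 38570\right) = 66128 + \frac{1}{203} \cdot 190 \cdot 38774 = 66128 + \frac{7367060}{203} = \frac{20791044}{203}$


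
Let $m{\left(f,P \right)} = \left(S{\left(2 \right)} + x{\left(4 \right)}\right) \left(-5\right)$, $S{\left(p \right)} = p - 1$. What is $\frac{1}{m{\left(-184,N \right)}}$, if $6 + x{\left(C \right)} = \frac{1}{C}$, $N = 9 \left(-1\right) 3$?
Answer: $\frac{4}{95} \approx 0.042105$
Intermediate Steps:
$N = -27$ ($N = \left(-9\right) 3 = -27$)
$S{\left(p \right)} = -1 + p$ ($S{\left(p \right)} = p - 1 = -1 + p$)
$x{\left(C \right)} = -6 + \frac{1}{C}$
$m{\left(f,P \right)} = \frac{95}{4}$ ($m{\left(f,P \right)} = \left(\left(-1 + 2\right) - \left(6 - \frac{1}{4}\right)\right) \left(-5\right) = \left(1 + \left(-6 + \frac{1}{4}\right)\right) \left(-5\right) = \left(1 - \frac{23}{4}\right) \left(-5\right) = \left(- \frac{19}{4}\right) \left(-5\right) = \frac{95}{4}$)
$\frac{1}{m{\left(-184,N \right)}} = \frac{1}{\frac{95}{4}} = \frac{4}{95}$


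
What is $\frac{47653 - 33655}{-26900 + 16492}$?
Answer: $- \frac{6999}{5204} \approx -1.3449$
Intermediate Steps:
$\frac{47653 - 33655}{-26900 + 16492} = \frac{13998}{-10408} = 13998 \left(- \frac{1}{10408}\right) = - \frac{6999}{5204}$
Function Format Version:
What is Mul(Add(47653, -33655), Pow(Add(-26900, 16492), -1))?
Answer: Rational(-6999, 5204) ≈ -1.3449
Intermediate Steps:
Mul(Add(47653, -33655), Pow(Add(-26900, 16492), -1)) = Mul(13998, Pow(-10408, -1)) = Mul(13998, Rational(-1, 10408)) = Rational(-6999, 5204)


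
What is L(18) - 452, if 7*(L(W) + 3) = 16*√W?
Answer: -455 + 48*√2/7 ≈ -445.30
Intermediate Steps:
L(W) = -3 + 16*√W/7 (L(W) = -3 + (16*√W)/7 = -3 + 16*√W/7)
L(18) - 452 = (-3 + 16*√18/7) - 452 = (-3 + 16*(3*√2)/7) - 452 = (-3 + 48*√2/7) - 452 = -455 + 48*√2/7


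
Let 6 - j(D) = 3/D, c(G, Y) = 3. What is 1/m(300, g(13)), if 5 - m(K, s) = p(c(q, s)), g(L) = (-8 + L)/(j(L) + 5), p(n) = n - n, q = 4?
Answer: ⅕ ≈ 0.20000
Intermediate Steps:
p(n) = 0
j(D) = 6 - 3/D
g(L) = (-8 + L)/(11 - 3/L) (g(L) = (-8 + L)/((6 - 3/L) + 5) = (-8 + L)/(11 - 3/L))
m(K, s) = 5 (m(K, s) = 5 - 1*0 = 5 + 0 = 5)
1/m(300, g(13)) = 1/5 = ⅕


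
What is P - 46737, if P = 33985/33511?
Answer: -1566169622/33511 ≈ -46736.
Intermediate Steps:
P = 33985/33511 (P = 33985*(1/33511) = 33985/33511 ≈ 1.0141)
P - 46737 = 33985/33511 - 46737 = -1566169622/33511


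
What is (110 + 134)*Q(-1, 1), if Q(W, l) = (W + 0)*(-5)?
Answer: 1220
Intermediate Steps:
Q(W, l) = -5*W (Q(W, l) = W*(-5) = -5*W)
(110 + 134)*Q(-1, 1) = (110 + 134)*(-5*(-1)) = 244*5 = 1220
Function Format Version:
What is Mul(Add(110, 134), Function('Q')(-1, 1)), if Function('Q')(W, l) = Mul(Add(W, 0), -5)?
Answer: 1220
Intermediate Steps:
Function('Q')(W, l) = Mul(-5, W) (Function('Q')(W, l) = Mul(W, -5) = Mul(-5, W))
Mul(Add(110, 134), Function('Q')(-1, 1)) = Mul(Add(110, 134), Mul(-5, -1)) = Mul(244, 5) = 1220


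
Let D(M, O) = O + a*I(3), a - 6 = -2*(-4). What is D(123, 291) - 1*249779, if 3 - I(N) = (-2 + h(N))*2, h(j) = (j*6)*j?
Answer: -250902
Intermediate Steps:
h(j) = 6*j² (h(j) = (6*j)*j = 6*j²)
I(N) = 7 - 12*N² (I(N) = 3 - (-2 + 6*N²)*2 = 3 - (-4 + 12*N²) = 3 + (4 - 12*N²) = 7 - 12*N²)
a = 14 (a = 6 - 2*(-4) = 6 + 8 = 14)
D(M, O) = -1414 + O (D(M, O) = O + 14*(7 - 12*3²) = O + 14*(7 - 12*9) = O + 14*(7 - 108) = O + 14*(-101) = O - 1414 = -1414 + O)
D(123, 291) - 1*249779 = (-1414 + 291) - 1*249779 = -1123 - 249779 = -250902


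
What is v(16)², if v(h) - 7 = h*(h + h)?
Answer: 269361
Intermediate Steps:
v(h) = 7 + 2*h² (v(h) = 7 + h*(h + h) = 7 + h*(2*h) = 7 + 2*h²)
v(16)² = (7 + 2*16²)² = (7 + 2*256)² = (7 + 512)² = 519² = 269361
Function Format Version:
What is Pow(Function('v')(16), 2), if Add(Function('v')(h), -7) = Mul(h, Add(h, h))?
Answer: 269361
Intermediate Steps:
Function('v')(h) = Add(7, Mul(2, Pow(h, 2))) (Function('v')(h) = Add(7, Mul(h, Add(h, h))) = Add(7, Mul(h, Mul(2, h))) = Add(7, Mul(2, Pow(h, 2))))
Pow(Function('v')(16), 2) = Pow(Add(7, Mul(2, Pow(16, 2))), 2) = Pow(Add(7, Mul(2, 256)), 2) = Pow(Add(7, 512), 2) = Pow(519, 2) = 269361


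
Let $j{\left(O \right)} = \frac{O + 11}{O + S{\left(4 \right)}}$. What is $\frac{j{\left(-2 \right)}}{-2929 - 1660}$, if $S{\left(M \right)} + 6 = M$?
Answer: $\frac{9}{18356} \approx 0.0004903$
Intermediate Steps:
$S{\left(M \right)} = -6 + M$
$j{\left(O \right)} = \frac{11 + O}{-2 + O}$ ($j{\left(O \right)} = \frac{O + 11}{O + \left(-6 + 4\right)} = \frac{11 + O}{O - 2} = \frac{11 + O}{-2 + O}$)
$\frac{j{\left(-2 \right)}}{-2929 - 1660} = \frac{\frac{1}{-2 - 2} \left(11 - 2\right)}{-2929 - 1660} = \frac{\frac{1}{-4} \cdot 9}{-4589} = \left(- \frac{1}{4}\right) 9 \left(- \frac{1}{4589}\right) = \left(- \frac{9}{4}\right) \left(- \frac{1}{4589}\right) = \frac{9}{18356}$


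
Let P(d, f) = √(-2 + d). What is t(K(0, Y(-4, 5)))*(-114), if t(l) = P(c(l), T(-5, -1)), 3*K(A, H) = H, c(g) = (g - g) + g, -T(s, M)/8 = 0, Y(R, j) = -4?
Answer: -38*I*√30 ≈ -208.13*I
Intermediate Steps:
T(s, M) = 0 (T(s, M) = -8*0 = 0)
c(g) = g (c(g) = 0 + g = g)
K(A, H) = H/3
t(l) = √(-2 + l)
t(K(0, Y(-4, 5)))*(-114) = √(-2 + (⅓)*(-4))*(-114) = √(-2 - 4/3)*(-114) = √(-10/3)*(-114) = (I*√30/3)*(-114) = -38*I*√30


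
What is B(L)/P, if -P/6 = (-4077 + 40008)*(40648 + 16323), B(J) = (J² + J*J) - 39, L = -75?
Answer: -3737/4094050002 ≈ -9.1279e-7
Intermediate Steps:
B(J) = -39 + 2*J² (B(J) = (J² + J²) - 39 = 2*J² - 39 = -39 + 2*J²)
P = -12282150006 (P = -6*(-4077 + 40008)*(40648 + 16323) = -215586*56971 = -6*2047025001 = -12282150006)
B(L)/P = (-39 + 2*(-75)²)/(-12282150006) = (-39 + 2*5625)*(-1/12282150006) = (-39 + 11250)*(-1/12282150006) = 11211*(-1/12282150006) = -3737/4094050002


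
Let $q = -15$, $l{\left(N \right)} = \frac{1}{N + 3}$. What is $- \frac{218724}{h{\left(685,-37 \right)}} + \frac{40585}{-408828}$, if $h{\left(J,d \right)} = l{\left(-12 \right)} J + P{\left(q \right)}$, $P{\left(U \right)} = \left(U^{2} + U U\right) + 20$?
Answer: $- \frac{804928333073}{1449295260} \approx -555.39$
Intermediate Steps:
$l{\left(N \right)} = \frac{1}{3 + N}$
$P{\left(U \right)} = 20 + 2 U^{2}$ ($P{\left(U \right)} = \left(U^{2} + U^{2}\right) + 20 = 2 U^{2} + 20 = 20 + 2 U^{2}$)
$h{\left(J,d \right)} = 470 - \frac{J}{9}$ ($h{\left(J,d \right)} = \frac{J}{3 - 12} + \left(20 + 2 \left(-15\right)^{2}\right) = \frac{J}{-9} + \left(20 + 2 \cdot 225\right) = - \frac{J}{9} + \left(20 + 450\right) = - \frac{J}{9} + 470 = 470 - \frac{J}{9}$)
$- \frac{218724}{h{\left(685,-37 \right)}} + \frac{40585}{-408828} = - \frac{218724}{470 - \frac{685}{9}} + \frac{40585}{-408828} = - \frac{218724}{470 - \frac{685}{9}} + 40585 \left(- \frac{1}{408828}\right) = - \frac{218724}{\frac{3545}{9}} - \frac{40585}{408828} = \left(-218724\right) \frac{9}{3545} - \frac{40585}{408828} = - \frac{1968516}{3545} - \frac{40585}{408828} = - \frac{804928333073}{1449295260}$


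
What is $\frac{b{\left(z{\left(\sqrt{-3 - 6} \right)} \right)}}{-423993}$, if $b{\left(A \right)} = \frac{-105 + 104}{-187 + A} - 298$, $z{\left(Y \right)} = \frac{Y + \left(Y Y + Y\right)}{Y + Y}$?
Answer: $\frac{174010}{247585077} - \frac{2 i}{19559221083} \approx 0.00070283 - 1.0225 \cdot 10^{-10} i$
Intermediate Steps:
$z{\left(Y \right)} = \frac{Y^{2} + 2 Y}{2 Y}$ ($z{\left(Y \right)} = \frac{Y + \left(Y^{2} + Y\right)}{2 Y} = \left(Y + \left(Y + Y^{2}\right)\right) \frac{1}{2 Y} = \left(Y^{2} + 2 Y\right) \frac{1}{2 Y} = \frac{Y^{2} + 2 Y}{2 Y}$)
$b{\left(A \right)} = -298 - \frac{1}{-187 + A}$ ($b{\left(A \right)} = - \frac{1}{-187 + A} - 298 = -298 - \frac{1}{-187 + A}$)
$\frac{b{\left(z{\left(\sqrt{-3 - 6} \right)} \right)}}{-423993} = \frac{\frac{1}{-187 + \left(1 + \frac{\sqrt{-3 - 6}}{2}\right)} \left(55725 - 298 \left(1 + \frac{\sqrt{-3 - 6}}{2}\right)\right)}{-423993} = \frac{55725 - 298 \left(1 + \frac{\sqrt{-9}}{2}\right)}{-187 + \left(1 + \frac{\sqrt{-9}}{2}\right)} \left(- \frac{1}{423993}\right) = \frac{55725 - 298 \left(1 + \frac{3 i}{2}\right)}{-187 + \left(1 + \frac{3 i}{2}\right)} \left(- \frac{1}{423993}\right) = \frac{55725 - \left(298 + 447 i\right)}{-186 + \frac{3 i}{2}} \left(- \frac{1}{423993}\right) = \frac{4 \left(-186 - \frac{3 i}{2}\right)}{138393} \left(55427 - 447 i\right) \left(- \frac{1}{423993}\right) = \frac{4 \left(-186 - \frac{3 i}{2}\right) \left(55427 - 447 i\right)}{138393} \left(- \frac{1}{423993}\right) = - \frac{4 \left(-186 - \frac{3 i}{2}\right) \left(55427 - 447 i\right)}{58677663249}$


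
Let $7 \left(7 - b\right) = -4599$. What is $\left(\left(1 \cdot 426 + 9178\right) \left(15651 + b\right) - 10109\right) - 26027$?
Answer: $156653124$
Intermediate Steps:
$b = 664$ ($b = 7 - -657 = 7 + 657 = 664$)
$\left(\left(1 \cdot 426 + 9178\right) \left(15651 + b\right) - 10109\right) - 26027 = \left(\left(1 \cdot 426 + 9178\right) \left(15651 + 664\right) - 10109\right) - 26027 = \left(\left(426 + 9178\right) 16315 - 10109\right) - 26027 = \left(9604 \cdot 16315 - 10109\right) - 26027 = \left(156689260 - 10109\right) - 26027 = 156679151 - 26027 = 156653124$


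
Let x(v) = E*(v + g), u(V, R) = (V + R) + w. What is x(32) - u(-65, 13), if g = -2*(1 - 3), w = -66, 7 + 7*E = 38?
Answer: 1942/7 ≈ 277.43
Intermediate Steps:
E = 31/7 (E = -1 + (1/7)*38 = -1 + 38/7 = 31/7 ≈ 4.4286)
u(V, R) = -66 + R + V (u(V, R) = (V + R) - 66 = (R + V) - 66 = -66 + R + V)
g = 4 (g = -2*(-2) = 4)
x(v) = 124/7 + 31*v/7 (x(v) = 31*(v + 4)/7 = 31*(4 + v)/7 = 124/7 + 31*v/7)
x(32) - u(-65, 13) = (124/7 + (31/7)*32) - (-66 + 13 - 65) = (124/7 + 992/7) - 1*(-118) = 1116/7 + 118 = 1942/7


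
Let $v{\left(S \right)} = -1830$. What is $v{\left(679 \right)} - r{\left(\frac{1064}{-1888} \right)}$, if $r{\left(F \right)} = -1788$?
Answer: $-42$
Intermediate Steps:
$v{\left(679 \right)} - r{\left(\frac{1064}{-1888} \right)} = -1830 - -1788 = -1830 + 1788 = -42$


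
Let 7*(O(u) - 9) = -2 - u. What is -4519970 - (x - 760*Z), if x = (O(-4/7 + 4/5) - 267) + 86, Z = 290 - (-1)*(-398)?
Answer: -1127460032/245 ≈ -4.6019e+6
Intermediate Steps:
Z = -108 (Z = 290 - 1*398 = 290 - 398 = -108)
O(u) = 61/7 - u/7 (O(u) = 9 + (-2 - u)/7 = 9 + (-2/7 - u/7) = 61/7 - u/7)
x = -42218/245 (x = ((61/7 - (-4/7 + 4/5)/7) - 267) + 86 = ((61/7 - (-4*⅐ + 4*(⅕))/7) - 267) + 86 = ((61/7 - (-4/7 + ⅘)/7) - 267) + 86 = ((61/7 - ⅐*8/35) - 267) + 86 = ((61/7 - 8/245) - 267) + 86 = (2127/245 - 267) + 86 = -63288/245 + 86 = -42218/245 ≈ -172.32)
-4519970 - (x - 760*Z) = -4519970 - (-42218/245 - 760*(-108)) = -4519970 - (-42218/245 + 82080) = -4519970 - 1*20067382/245 = -4519970 - 20067382/245 = -1127460032/245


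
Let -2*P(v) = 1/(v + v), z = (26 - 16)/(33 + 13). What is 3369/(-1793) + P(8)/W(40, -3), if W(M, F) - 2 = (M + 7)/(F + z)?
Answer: -3207071/1708729 ≈ -1.8769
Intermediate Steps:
z = 5/23 (z = 10/46 = 10*(1/46) = 5/23 ≈ 0.21739)
W(M, F) = 2 + (7 + M)/(5/23 + F) (W(M, F) = 2 + (M + 7)/(F + 5/23) = 2 + (7 + M)/(5/23 + F))
P(v) = -1/(4*v) (P(v) = -1/(2*(v + v)) = -1/(2*v)/2 = -1/(4*v))
3369/(-1793) + P(8)/W(40, -3) = 3369/(-1793) + (-¼/8)/(((171 + 23*40 + 46*(-3))/(5 + 23*(-3)))) = 3369*(-1/1793) + (-¼*⅛)/(((171 + 920 - 138)/(5 - 69))) = -3369/1793 - 1/(32*(953/(-64))) = -3369/1793 - 1/(32*((-1/64*953))) = -3369/1793 - 1/(32*(-953/64)) = -3369/1793 - 1/32*(-64/953) = -3369/1793 + 2/953 = -3207071/1708729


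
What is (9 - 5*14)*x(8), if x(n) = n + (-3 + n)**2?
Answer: -2013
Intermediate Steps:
(9 - 5*14)*x(8) = (9 - 5*14)*(8 + (-3 + 8)**2) = (9 - 70)*(8 + 5**2) = -61*(8 + 25) = -61*33 = -2013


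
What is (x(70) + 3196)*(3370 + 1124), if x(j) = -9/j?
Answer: 71811231/5 ≈ 1.4362e+7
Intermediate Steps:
(x(70) + 3196)*(3370 + 1124) = (-9/70 + 3196)*(3370 + 1124) = (-9*1/70 + 3196)*4494 = (-9/70 + 3196)*4494 = (223711/70)*4494 = 71811231/5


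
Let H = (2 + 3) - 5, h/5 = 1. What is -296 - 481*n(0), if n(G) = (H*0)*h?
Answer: -296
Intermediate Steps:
h = 5 (h = 5*1 = 5)
H = 0 (H = 5 - 5 = 0)
n(G) = 0 (n(G) = (0*0)*5 = 0*5 = 0)
-296 - 481*n(0) = -296 - 481*0 = -296 + 0 = -296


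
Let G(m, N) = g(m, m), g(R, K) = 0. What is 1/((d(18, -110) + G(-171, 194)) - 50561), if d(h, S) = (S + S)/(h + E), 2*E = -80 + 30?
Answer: -7/353707 ≈ -1.9790e-5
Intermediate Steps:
E = -25 (E = (-80 + 30)/2 = (1/2)*(-50) = -25)
d(h, S) = 2*S/(-25 + h) (d(h, S) = (S + S)/(h - 25) = (2*S)/(-25 + h) = 2*S/(-25 + h))
G(m, N) = 0
1/((d(18, -110) + G(-171, 194)) - 50561) = 1/((2*(-110)/(-25 + 18) + 0) - 50561) = 1/((2*(-110)/(-7) + 0) - 50561) = 1/((2*(-110)*(-1/7) + 0) - 50561) = 1/((220/7 + 0) - 50561) = 1/(220/7 - 50561) = 1/(-353707/7) = -7/353707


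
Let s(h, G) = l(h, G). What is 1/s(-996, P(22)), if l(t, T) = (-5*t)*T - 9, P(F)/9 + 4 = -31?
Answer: -1/1568709 ≈ -6.3747e-7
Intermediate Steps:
P(F) = -315 (P(F) = -36 + 9*(-31) = -36 - 279 = -315)
l(t, T) = -9 - 5*T*t (l(t, T) = -5*T*t - 9 = -9 - 5*T*t)
s(h, G) = -9 - 5*G*h
1/s(-996, P(22)) = 1/(-9 - 5*(-315)*(-996)) = 1/(-9 - 1568700) = 1/(-1568709) = -1/1568709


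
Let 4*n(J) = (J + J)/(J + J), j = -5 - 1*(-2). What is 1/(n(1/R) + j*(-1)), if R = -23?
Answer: 4/13 ≈ 0.30769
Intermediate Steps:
j = -3 (j = -5 + 2 = -3)
n(J) = ¼ (n(J) = ((J + J)/(J + J))/4 = ((2*J)/((2*J)))/4 = ((2*J)*(1/(2*J)))/4 = (¼)*1 = ¼)
1/(n(1/R) + j*(-1)) = 1/(¼ - 3*(-1)) = 1/(¼ + 3) = 1/(13/4) = 4/13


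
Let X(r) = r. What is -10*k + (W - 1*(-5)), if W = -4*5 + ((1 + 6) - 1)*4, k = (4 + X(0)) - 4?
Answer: 9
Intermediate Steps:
k = 0 (k = (4 + 0) - 4 = 4 - 4 = 0)
W = 4 (W = -20 + (7 - 1)*4 = -20 + 6*4 = -20 + 24 = 4)
-10*k + (W - 1*(-5)) = -10*0 + (4 - 1*(-5)) = 0 + (4 + 5) = 0 + 9 = 9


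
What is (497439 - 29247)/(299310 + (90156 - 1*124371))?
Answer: 156064/88365 ≈ 1.7661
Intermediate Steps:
(497439 - 29247)/(299310 + (90156 - 1*124371)) = 468192/(299310 + (90156 - 124371)) = 468192/(299310 - 34215) = 468192/265095 = 468192*(1/265095) = 156064/88365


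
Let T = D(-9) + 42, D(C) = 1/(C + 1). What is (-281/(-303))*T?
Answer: 94135/2424 ≈ 38.835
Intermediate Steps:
D(C) = 1/(1 + C)
T = 335/8 (T = 1/(1 - 9) + 42 = 1/(-8) + 42 = -1/8 + 42 = 335/8 ≈ 41.875)
(-281/(-303))*T = -281/(-303)*(335/8) = -281*(-1/303)*(335/8) = (281/303)*(335/8) = 94135/2424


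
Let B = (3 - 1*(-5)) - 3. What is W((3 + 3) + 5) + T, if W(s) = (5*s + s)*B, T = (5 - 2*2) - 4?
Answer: 327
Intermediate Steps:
T = -3 (T = (5 - 4) - 4 = 1 - 4 = -3)
B = 5 (B = (3 + 5) - 3 = 8 - 3 = 5)
W(s) = 30*s (W(s) = (5*s + s)*5 = (6*s)*5 = 30*s)
W((3 + 3) + 5) + T = 30*((3 + 3) + 5) - 3 = 30*(6 + 5) - 3 = 30*11 - 3 = 330 - 3 = 327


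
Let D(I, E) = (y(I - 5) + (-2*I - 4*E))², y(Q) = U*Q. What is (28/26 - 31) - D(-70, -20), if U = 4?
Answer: -83589/13 ≈ -6429.9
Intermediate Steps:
y(Q) = 4*Q
D(I, E) = (-20 - 4*E + 2*I)² (D(I, E) = (4*(I - 5) + (-2*I - 4*E))² = (4*(-5 + I) + (-4*E - 2*I))² = ((-20 + 4*I) + (-4*E - 2*I))² = (-20 - 4*E + 2*I)²)
(28/26 - 31) - D(-70, -20) = (28/26 - 31) - 4*(10 - 1*(-70) + 2*(-20))² = ((1/26)*28 - 31) - 4*(10 + 70 - 40)² = (14/13 - 31) - 4*40² = -389/13 - 4*1600 = -389/13 - 1*6400 = -389/13 - 6400 = -83589/13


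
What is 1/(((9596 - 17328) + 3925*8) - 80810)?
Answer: -1/57142 ≈ -1.7500e-5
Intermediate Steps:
1/(((9596 - 17328) + 3925*8) - 80810) = 1/((-7732 + 31400) - 80810) = 1/(23668 - 80810) = 1/(-57142) = -1/57142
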